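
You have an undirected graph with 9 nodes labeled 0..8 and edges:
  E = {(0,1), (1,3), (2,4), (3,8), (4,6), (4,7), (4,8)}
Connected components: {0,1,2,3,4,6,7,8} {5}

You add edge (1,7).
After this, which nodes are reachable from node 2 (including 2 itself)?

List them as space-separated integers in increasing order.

Before: nodes reachable from 2: {0,1,2,3,4,6,7,8}
Adding (1,7): both endpoints already in same component. Reachability from 2 unchanged.
After: nodes reachable from 2: {0,1,2,3,4,6,7,8}

Answer: 0 1 2 3 4 6 7 8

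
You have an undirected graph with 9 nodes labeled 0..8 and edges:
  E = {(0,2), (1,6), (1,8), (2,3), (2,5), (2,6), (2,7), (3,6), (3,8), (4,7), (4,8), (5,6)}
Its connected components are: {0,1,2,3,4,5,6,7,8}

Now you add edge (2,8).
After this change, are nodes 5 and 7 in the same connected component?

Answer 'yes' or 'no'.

Initial components: {0,1,2,3,4,5,6,7,8}
Adding edge (2,8): both already in same component {0,1,2,3,4,5,6,7,8}. No change.
New components: {0,1,2,3,4,5,6,7,8}
Are 5 and 7 in the same component? yes

Answer: yes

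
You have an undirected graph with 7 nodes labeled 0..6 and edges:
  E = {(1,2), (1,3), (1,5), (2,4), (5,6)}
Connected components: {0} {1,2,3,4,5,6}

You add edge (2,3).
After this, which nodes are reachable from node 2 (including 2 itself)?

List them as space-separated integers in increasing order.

Answer: 1 2 3 4 5 6

Derivation:
Before: nodes reachable from 2: {1,2,3,4,5,6}
Adding (2,3): both endpoints already in same component. Reachability from 2 unchanged.
After: nodes reachable from 2: {1,2,3,4,5,6}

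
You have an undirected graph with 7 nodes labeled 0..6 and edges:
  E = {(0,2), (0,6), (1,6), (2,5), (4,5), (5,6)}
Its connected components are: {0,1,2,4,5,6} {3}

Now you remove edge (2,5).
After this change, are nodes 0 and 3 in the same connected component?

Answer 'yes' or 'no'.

Answer: no

Derivation:
Initial components: {0,1,2,4,5,6} {3}
Removing edge (2,5): not a bridge — component count unchanged at 2.
New components: {0,1,2,4,5,6} {3}
Are 0 and 3 in the same component? no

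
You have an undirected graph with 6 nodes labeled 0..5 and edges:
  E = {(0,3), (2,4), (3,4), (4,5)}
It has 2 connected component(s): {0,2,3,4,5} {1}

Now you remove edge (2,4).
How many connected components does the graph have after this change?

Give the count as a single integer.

Initial component count: 2
Remove (2,4): it was a bridge. Count increases: 2 -> 3.
  After removal, components: {0,3,4,5} {1} {2}
New component count: 3

Answer: 3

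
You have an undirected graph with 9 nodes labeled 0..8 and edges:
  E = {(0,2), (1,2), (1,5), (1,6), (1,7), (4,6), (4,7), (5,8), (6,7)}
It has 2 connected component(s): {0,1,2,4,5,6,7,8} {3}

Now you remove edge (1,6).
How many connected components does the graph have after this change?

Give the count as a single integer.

Initial component count: 2
Remove (1,6): not a bridge. Count unchanged: 2.
  After removal, components: {0,1,2,4,5,6,7,8} {3}
New component count: 2

Answer: 2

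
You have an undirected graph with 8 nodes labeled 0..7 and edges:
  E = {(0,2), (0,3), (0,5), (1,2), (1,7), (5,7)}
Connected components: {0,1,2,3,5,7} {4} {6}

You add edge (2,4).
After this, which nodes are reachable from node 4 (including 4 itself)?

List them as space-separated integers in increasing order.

Answer: 0 1 2 3 4 5 7

Derivation:
Before: nodes reachable from 4: {4}
Adding (2,4): merges 4's component with another. Reachability grows.
After: nodes reachable from 4: {0,1,2,3,4,5,7}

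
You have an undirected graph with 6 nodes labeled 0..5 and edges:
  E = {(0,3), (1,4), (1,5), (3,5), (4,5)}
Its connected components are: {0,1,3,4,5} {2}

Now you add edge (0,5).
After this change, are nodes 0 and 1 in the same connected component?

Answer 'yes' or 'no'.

Answer: yes

Derivation:
Initial components: {0,1,3,4,5} {2}
Adding edge (0,5): both already in same component {0,1,3,4,5}. No change.
New components: {0,1,3,4,5} {2}
Are 0 and 1 in the same component? yes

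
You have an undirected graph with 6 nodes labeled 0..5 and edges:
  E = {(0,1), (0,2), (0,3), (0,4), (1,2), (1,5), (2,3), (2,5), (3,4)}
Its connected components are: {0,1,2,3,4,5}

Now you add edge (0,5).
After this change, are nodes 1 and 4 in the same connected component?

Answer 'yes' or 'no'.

Initial components: {0,1,2,3,4,5}
Adding edge (0,5): both already in same component {0,1,2,3,4,5}. No change.
New components: {0,1,2,3,4,5}
Are 1 and 4 in the same component? yes

Answer: yes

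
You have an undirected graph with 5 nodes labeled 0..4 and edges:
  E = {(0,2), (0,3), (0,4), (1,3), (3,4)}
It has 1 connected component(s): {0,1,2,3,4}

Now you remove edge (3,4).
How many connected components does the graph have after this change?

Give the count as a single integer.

Answer: 1

Derivation:
Initial component count: 1
Remove (3,4): not a bridge. Count unchanged: 1.
  After removal, components: {0,1,2,3,4}
New component count: 1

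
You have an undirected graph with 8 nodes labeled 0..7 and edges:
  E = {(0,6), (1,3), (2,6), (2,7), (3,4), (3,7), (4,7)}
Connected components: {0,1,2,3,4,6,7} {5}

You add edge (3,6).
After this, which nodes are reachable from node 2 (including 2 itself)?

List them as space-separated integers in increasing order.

Answer: 0 1 2 3 4 6 7

Derivation:
Before: nodes reachable from 2: {0,1,2,3,4,6,7}
Adding (3,6): both endpoints already in same component. Reachability from 2 unchanged.
After: nodes reachable from 2: {0,1,2,3,4,6,7}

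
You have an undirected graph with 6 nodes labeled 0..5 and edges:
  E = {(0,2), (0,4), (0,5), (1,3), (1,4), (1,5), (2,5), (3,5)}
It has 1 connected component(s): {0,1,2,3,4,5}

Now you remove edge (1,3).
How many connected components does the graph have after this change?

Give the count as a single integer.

Answer: 1

Derivation:
Initial component count: 1
Remove (1,3): not a bridge. Count unchanged: 1.
  After removal, components: {0,1,2,3,4,5}
New component count: 1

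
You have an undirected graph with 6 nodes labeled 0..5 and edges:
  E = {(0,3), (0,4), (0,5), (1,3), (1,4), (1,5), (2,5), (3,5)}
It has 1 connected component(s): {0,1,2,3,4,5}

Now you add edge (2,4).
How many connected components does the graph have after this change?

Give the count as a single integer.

Initial component count: 1
Add (2,4): endpoints already in same component. Count unchanged: 1.
New component count: 1

Answer: 1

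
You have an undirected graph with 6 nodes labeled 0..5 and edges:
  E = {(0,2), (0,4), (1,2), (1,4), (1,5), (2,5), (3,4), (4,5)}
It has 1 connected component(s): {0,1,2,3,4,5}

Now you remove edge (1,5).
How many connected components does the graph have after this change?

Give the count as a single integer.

Initial component count: 1
Remove (1,5): not a bridge. Count unchanged: 1.
  After removal, components: {0,1,2,3,4,5}
New component count: 1

Answer: 1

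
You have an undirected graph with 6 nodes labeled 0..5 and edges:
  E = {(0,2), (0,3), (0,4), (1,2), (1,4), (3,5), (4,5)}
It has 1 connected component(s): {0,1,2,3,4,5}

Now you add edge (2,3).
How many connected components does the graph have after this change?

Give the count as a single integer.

Answer: 1

Derivation:
Initial component count: 1
Add (2,3): endpoints already in same component. Count unchanged: 1.
New component count: 1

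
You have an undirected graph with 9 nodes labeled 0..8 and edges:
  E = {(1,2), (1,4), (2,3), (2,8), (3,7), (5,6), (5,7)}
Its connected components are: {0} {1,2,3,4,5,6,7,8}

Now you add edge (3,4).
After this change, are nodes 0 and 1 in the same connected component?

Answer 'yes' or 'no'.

Initial components: {0} {1,2,3,4,5,6,7,8}
Adding edge (3,4): both already in same component {1,2,3,4,5,6,7,8}. No change.
New components: {0} {1,2,3,4,5,6,7,8}
Are 0 and 1 in the same component? no

Answer: no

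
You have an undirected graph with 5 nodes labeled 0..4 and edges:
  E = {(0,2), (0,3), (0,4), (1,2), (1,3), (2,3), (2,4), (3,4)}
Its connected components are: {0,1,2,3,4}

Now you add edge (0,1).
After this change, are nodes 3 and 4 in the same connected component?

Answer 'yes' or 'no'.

Initial components: {0,1,2,3,4}
Adding edge (0,1): both already in same component {0,1,2,3,4}. No change.
New components: {0,1,2,3,4}
Are 3 and 4 in the same component? yes

Answer: yes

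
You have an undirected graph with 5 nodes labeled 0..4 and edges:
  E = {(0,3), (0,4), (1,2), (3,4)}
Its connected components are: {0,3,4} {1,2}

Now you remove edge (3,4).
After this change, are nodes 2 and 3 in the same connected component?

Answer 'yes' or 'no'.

Initial components: {0,3,4} {1,2}
Removing edge (3,4): not a bridge — component count unchanged at 2.
New components: {0,3,4} {1,2}
Are 2 and 3 in the same component? no

Answer: no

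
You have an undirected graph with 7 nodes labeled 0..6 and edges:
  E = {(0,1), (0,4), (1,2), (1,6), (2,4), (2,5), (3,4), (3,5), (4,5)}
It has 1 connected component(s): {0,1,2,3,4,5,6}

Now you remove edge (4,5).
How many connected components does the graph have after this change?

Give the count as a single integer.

Initial component count: 1
Remove (4,5): not a bridge. Count unchanged: 1.
  After removal, components: {0,1,2,3,4,5,6}
New component count: 1

Answer: 1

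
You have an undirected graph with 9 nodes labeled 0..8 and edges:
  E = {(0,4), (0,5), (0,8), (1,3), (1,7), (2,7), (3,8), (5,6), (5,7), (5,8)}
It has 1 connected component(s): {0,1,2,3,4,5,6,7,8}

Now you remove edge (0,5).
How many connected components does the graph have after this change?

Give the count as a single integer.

Answer: 1

Derivation:
Initial component count: 1
Remove (0,5): not a bridge. Count unchanged: 1.
  After removal, components: {0,1,2,3,4,5,6,7,8}
New component count: 1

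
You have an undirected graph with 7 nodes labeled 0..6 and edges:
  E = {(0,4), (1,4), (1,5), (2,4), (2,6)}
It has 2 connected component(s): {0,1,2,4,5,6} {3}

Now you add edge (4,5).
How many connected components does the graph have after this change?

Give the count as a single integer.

Initial component count: 2
Add (4,5): endpoints already in same component. Count unchanged: 2.
New component count: 2

Answer: 2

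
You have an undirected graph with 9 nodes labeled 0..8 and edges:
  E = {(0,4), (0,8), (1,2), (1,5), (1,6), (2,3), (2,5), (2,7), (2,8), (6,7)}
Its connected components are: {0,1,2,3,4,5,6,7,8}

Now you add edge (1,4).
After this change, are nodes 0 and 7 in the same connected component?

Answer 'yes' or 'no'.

Answer: yes

Derivation:
Initial components: {0,1,2,3,4,5,6,7,8}
Adding edge (1,4): both already in same component {0,1,2,3,4,5,6,7,8}. No change.
New components: {0,1,2,3,4,5,6,7,8}
Are 0 and 7 in the same component? yes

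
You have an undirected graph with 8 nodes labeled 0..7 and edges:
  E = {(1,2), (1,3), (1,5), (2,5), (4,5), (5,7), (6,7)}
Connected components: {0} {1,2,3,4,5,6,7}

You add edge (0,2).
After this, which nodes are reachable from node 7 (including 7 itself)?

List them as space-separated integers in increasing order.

Before: nodes reachable from 7: {1,2,3,4,5,6,7}
Adding (0,2): merges 7's component with another. Reachability grows.
After: nodes reachable from 7: {0,1,2,3,4,5,6,7}

Answer: 0 1 2 3 4 5 6 7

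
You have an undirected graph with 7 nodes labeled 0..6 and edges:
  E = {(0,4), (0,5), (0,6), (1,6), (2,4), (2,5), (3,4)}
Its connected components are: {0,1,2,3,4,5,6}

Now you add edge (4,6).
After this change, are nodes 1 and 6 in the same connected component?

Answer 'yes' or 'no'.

Initial components: {0,1,2,3,4,5,6}
Adding edge (4,6): both already in same component {0,1,2,3,4,5,6}. No change.
New components: {0,1,2,3,4,5,6}
Are 1 and 6 in the same component? yes

Answer: yes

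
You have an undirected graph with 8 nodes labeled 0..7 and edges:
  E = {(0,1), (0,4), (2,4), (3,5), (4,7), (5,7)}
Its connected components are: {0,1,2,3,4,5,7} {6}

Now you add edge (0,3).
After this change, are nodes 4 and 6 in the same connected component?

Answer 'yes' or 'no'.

Answer: no

Derivation:
Initial components: {0,1,2,3,4,5,7} {6}
Adding edge (0,3): both already in same component {0,1,2,3,4,5,7}. No change.
New components: {0,1,2,3,4,5,7} {6}
Are 4 and 6 in the same component? no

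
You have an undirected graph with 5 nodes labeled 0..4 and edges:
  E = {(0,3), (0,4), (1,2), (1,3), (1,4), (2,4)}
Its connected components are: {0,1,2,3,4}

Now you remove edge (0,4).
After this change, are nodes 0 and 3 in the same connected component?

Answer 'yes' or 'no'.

Answer: yes

Derivation:
Initial components: {0,1,2,3,4}
Removing edge (0,4): not a bridge — component count unchanged at 1.
New components: {0,1,2,3,4}
Are 0 and 3 in the same component? yes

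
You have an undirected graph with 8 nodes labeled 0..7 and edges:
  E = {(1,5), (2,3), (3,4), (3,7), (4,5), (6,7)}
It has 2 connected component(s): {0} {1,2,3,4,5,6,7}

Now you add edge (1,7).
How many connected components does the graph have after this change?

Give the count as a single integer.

Answer: 2

Derivation:
Initial component count: 2
Add (1,7): endpoints already in same component. Count unchanged: 2.
New component count: 2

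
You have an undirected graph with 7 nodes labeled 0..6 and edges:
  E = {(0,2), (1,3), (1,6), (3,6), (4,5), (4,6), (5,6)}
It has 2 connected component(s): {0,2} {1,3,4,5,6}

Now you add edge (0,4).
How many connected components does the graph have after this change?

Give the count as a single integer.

Initial component count: 2
Add (0,4): merges two components. Count decreases: 2 -> 1.
New component count: 1

Answer: 1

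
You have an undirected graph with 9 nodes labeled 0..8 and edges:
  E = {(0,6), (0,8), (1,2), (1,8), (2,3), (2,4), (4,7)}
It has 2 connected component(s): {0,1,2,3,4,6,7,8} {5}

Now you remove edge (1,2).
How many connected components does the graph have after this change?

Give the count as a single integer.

Answer: 3

Derivation:
Initial component count: 2
Remove (1,2): it was a bridge. Count increases: 2 -> 3.
  After removal, components: {0,1,6,8} {2,3,4,7} {5}
New component count: 3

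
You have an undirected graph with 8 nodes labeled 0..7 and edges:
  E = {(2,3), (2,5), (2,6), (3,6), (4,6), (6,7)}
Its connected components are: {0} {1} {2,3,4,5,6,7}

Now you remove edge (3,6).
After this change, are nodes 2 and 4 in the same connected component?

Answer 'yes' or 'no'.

Answer: yes

Derivation:
Initial components: {0} {1} {2,3,4,5,6,7}
Removing edge (3,6): not a bridge — component count unchanged at 3.
New components: {0} {1} {2,3,4,5,6,7}
Are 2 and 4 in the same component? yes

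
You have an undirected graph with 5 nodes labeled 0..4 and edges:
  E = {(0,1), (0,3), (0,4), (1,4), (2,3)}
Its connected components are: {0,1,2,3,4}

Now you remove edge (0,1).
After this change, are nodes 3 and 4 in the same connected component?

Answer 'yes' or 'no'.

Answer: yes

Derivation:
Initial components: {0,1,2,3,4}
Removing edge (0,1): not a bridge — component count unchanged at 1.
New components: {0,1,2,3,4}
Are 3 and 4 in the same component? yes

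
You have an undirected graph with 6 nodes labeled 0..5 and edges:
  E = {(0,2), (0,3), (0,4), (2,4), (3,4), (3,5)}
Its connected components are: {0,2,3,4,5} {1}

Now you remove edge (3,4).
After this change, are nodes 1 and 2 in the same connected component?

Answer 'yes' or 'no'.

Initial components: {0,2,3,4,5} {1}
Removing edge (3,4): not a bridge — component count unchanged at 2.
New components: {0,2,3,4,5} {1}
Are 1 and 2 in the same component? no

Answer: no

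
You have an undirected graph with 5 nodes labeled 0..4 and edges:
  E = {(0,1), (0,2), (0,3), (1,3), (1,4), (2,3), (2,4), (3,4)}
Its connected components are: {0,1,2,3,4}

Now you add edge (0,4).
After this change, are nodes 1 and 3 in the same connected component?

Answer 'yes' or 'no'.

Initial components: {0,1,2,3,4}
Adding edge (0,4): both already in same component {0,1,2,3,4}. No change.
New components: {0,1,2,3,4}
Are 1 and 3 in the same component? yes

Answer: yes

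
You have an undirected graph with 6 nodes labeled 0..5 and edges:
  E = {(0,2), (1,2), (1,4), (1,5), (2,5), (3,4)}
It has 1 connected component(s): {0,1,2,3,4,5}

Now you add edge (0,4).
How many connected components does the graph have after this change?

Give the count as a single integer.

Initial component count: 1
Add (0,4): endpoints already in same component. Count unchanged: 1.
New component count: 1

Answer: 1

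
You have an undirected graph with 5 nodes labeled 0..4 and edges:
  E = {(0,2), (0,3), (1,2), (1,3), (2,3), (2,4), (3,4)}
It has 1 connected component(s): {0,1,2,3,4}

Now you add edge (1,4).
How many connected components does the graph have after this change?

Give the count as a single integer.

Answer: 1

Derivation:
Initial component count: 1
Add (1,4): endpoints already in same component. Count unchanged: 1.
New component count: 1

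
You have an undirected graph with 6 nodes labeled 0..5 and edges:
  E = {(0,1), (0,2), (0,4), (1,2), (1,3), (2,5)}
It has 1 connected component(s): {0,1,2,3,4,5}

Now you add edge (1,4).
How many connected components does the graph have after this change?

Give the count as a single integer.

Answer: 1

Derivation:
Initial component count: 1
Add (1,4): endpoints already in same component. Count unchanged: 1.
New component count: 1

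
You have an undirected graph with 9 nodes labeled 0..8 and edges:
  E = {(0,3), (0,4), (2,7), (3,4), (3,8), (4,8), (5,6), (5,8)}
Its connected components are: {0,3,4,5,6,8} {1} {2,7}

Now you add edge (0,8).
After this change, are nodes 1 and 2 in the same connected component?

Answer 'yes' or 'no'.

Initial components: {0,3,4,5,6,8} {1} {2,7}
Adding edge (0,8): both already in same component {0,3,4,5,6,8}. No change.
New components: {0,3,4,5,6,8} {1} {2,7}
Are 1 and 2 in the same component? no

Answer: no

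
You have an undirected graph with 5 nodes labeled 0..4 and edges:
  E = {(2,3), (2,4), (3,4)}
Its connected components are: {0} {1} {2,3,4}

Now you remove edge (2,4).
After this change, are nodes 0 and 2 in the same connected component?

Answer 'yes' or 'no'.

Answer: no

Derivation:
Initial components: {0} {1} {2,3,4}
Removing edge (2,4): not a bridge — component count unchanged at 3.
New components: {0} {1} {2,3,4}
Are 0 and 2 in the same component? no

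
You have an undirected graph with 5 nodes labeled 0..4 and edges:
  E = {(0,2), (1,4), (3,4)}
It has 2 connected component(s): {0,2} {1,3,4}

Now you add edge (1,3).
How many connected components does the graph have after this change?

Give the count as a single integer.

Initial component count: 2
Add (1,3): endpoints already in same component. Count unchanged: 2.
New component count: 2

Answer: 2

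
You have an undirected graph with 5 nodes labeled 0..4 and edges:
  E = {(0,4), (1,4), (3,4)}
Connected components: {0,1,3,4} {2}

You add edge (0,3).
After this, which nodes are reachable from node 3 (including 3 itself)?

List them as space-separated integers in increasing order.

Before: nodes reachable from 3: {0,1,3,4}
Adding (0,3): both endpoints already in same component. Reachability from 3 unchanged.
After: nodes reachable from 3: {0,1,3,4}

Answer: 0 1 3 4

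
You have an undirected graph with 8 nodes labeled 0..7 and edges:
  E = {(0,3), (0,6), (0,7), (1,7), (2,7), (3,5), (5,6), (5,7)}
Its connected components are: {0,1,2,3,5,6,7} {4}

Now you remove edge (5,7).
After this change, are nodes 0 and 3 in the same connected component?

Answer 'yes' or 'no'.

Initial components: {0,1,2,3,5,6,7} {4}
Removing edge (5,7): not a bridge — component count unchanged at 2.
New components: {0,1,2,3,5,6,7} {4}
Are 0 and 3 in the same component? yes

Answer: yes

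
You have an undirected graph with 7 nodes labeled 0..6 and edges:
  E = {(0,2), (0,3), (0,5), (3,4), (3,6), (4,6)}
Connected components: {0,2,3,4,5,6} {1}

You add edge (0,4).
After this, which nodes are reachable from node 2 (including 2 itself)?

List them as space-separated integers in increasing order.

Before: nodes reachable from 2: {0,2,3,4,5,6}
Adding (0,4): both endpoints already in same component. Reachability from 2 unchanged.
After: nodes reachable from 2: {0,2,3,4,5,6}

Answer: 0 2 3 4 5 6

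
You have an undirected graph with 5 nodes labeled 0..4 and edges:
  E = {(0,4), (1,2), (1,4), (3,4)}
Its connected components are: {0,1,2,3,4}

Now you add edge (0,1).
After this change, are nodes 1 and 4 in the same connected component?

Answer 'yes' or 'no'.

Initial components: {0,1,2,3,4}
Adding edge (0,1): both already in same component {0,1,2,3,4}. No change.
New components: {0,1,2,3,4}
Are 1 and 4 in the same component? yes

Answer: yes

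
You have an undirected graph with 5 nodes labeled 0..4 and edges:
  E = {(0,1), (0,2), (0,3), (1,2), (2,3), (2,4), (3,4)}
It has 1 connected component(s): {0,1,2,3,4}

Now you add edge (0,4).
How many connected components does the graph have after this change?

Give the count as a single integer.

Initial component count: 1
Add (0,4): endpoints already in same component. Count unchanged: 1.
New component count: 1

Answer: 1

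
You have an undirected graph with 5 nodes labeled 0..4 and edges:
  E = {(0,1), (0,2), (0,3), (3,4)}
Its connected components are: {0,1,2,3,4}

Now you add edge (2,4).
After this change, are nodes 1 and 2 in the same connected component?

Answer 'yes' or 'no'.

Initial components: {0,1,2,3,4}
Adding edge (2,4): both already in same component {0,1,2,3,4}. No change.
New components: {0,1,2,3,4}
Are 1 and 2 in the same component? yes

Answer: yes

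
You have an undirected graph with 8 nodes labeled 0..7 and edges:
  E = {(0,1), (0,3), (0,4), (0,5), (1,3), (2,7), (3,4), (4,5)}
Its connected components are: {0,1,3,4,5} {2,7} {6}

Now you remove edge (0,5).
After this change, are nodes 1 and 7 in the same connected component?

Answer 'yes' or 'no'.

Answer: no

Derivation:
Initial components: {0,1,3,4,5} {2,7} {6}
Removing edge (0,5): not a bridge — component count unchanged at 3.
New components: {0,1,3,4,5} {2,7} {6}
Are 1 and 7 in the same component? no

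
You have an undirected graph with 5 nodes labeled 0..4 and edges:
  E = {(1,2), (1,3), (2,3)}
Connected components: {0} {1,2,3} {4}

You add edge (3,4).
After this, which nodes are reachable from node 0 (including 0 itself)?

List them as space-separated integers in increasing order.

Before: nodes reachable from 0: {0}
Adding (3,4): merges two components, but neither contains 0. Reachability from 0 unchanged.
After: nodes reachable from 0: {0}

Answer: 0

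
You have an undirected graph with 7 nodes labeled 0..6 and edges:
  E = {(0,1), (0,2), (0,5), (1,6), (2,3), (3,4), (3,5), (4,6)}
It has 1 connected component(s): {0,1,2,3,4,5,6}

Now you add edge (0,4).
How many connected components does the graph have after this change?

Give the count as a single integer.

Initial component count: 1
Add (0,4): endpoints already in same component. Count unchanged: 1.
New component count: 1

Answer: 1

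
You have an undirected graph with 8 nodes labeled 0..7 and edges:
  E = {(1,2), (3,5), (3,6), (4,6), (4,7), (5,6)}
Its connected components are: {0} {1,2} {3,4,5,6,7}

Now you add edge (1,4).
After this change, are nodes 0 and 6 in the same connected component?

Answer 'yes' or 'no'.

Answer: no

Derivation:
Initial components: {0} {1,2} {3,4,5,6,7}
Adding edge (1,4): merges {1,2} and {3,4,5,6,7}.
New components: {0} {1,2,3,4,5,6,7}
Are 0 and 6 in the same component? no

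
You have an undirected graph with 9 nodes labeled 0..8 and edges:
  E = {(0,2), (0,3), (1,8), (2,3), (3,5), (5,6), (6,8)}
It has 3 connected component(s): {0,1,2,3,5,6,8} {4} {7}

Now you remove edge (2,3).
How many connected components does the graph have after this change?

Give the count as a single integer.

Answer: 3

Derivation:
Initial component count: 3
Remove (2,3): not a bridge. Count unchanged: 3.
  After removal, components: {0,1,2,3,5,6,8} {4} {7}
New component count: 3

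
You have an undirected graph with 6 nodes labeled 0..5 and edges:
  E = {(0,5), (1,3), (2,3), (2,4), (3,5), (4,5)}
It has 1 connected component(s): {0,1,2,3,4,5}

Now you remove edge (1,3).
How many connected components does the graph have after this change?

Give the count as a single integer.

Initial component count: 1
Remove (1,3): it was a bridge. Count increases: 1 -> 2.
  After removal, components: {0,2,3,4,5} {1}
New component count: 2

Answer: 2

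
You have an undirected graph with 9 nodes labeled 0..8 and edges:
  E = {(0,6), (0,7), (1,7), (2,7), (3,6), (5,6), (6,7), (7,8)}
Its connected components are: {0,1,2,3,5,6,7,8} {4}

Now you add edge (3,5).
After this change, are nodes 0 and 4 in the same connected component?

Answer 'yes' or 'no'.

Answer: no

Derivation:
Initial components: {0,1,2,3,5,6,7,8} {4}
Adding edge (3,5): both already in same component {0,1,2,3,5,6,7,8}. No change.
New components: {0,1,2,3,5,6,7,8} {4}
Are 0 and 4 in the same component? no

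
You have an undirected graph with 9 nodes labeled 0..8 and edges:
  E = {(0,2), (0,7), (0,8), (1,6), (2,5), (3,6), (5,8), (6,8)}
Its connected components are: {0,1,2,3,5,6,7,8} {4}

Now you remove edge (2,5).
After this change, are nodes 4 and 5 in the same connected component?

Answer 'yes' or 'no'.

Answer: no

Derivation:
Initial components: {0,1,2,3,5,6,7,8} {4}
Removing edge (2,5): not a bridge — component count unchanged at 2.
New components: {0,1,2,3,5,6,7,8} {4}
Are 4 and 5 in the same component? no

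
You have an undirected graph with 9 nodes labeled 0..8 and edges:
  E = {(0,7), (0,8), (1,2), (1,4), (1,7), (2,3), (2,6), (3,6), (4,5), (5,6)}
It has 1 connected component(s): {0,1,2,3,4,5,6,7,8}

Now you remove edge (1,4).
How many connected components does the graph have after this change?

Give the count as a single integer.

Answer: 1

Derivation:
Initial component count: 1
Remove (1,4): not a bridge. Count unchanged: 1.
  After removal, components: {0,1,2,3,4,5,6,7,8}
New component count: 1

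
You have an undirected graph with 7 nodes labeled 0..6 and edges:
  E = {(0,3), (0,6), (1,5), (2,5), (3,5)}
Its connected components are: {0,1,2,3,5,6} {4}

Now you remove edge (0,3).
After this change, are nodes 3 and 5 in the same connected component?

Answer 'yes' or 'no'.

Initial components: {0,1,2,3,5,6} {4}
Removing edge (0,3): it was a bridge — component count 2 -> 3.
New components: {0,6} {1,2,3,5} {4}
Are 3 and 5 in the same component? yes

Answer: yes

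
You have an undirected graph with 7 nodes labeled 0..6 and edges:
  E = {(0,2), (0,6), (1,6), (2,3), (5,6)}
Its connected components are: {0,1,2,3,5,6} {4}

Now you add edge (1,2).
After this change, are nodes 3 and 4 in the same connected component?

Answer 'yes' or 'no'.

Answer: no

Derivation:
Initial components: {0,1,2,3,5,6} {4}
Adding edge (1,2): both already in same component {0,1,2,3,5,6}. No change.
New components: {0,1,2,3,5,6} {4}
Are 3 and 4 in the same component? no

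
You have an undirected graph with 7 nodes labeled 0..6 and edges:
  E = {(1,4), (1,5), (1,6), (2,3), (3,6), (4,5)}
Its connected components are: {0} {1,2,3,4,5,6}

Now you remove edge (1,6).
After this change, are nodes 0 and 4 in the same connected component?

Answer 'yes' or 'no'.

Answer: no

Derivation:
Initial components: {0} {1,2,3,4,5,6}
Removing edge (1,6): it was a bridge — component count 2 -> 3.
New components: {0} {1,4,5} {2,3,6}
Are 0 and 4 in the same component? no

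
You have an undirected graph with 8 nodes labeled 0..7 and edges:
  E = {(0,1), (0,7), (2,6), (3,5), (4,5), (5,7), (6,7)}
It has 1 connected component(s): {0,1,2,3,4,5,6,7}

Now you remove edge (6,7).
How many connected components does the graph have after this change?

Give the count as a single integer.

Initial component count: 1
Remove (6,7): it was a bridge. Count increases: 1 -> 2.
  After removal, components: {0,1,3,4,5,7} {2,6}
New component count: 2

Answer: 2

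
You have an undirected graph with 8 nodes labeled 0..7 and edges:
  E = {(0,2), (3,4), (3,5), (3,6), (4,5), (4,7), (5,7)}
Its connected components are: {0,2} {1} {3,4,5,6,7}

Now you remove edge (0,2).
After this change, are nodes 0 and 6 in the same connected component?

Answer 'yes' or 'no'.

Initial components: {0,2} {1} {3,4,5,6,7}
Removing edge (0,2): it was a bridge — component count 3 -> 4.
New components: {0} {1} {2} {3,4,5,6,7}
Are 0 and 6 in the same component? no

Answer: no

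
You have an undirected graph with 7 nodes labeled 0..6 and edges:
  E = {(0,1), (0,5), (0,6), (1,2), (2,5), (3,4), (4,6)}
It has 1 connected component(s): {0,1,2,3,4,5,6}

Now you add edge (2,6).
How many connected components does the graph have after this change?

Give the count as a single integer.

Initial component count: 1
Add (2,6): endpoints already in same component. Count unchanged: 1.
New component count: 1

Answer: 1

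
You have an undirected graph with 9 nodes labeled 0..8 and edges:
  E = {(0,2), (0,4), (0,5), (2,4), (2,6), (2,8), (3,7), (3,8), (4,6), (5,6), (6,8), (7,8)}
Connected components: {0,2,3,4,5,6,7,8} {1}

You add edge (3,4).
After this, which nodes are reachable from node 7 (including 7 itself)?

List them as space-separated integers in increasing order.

Before: nodes reachable from 7: {0,2,3,4,5,6,7,8}
Adding (3,4): both endpoints already in same component. Reachability from 7 unchanged.
After: nodes reachable from 7: {0,2,3,4,5,6,7,8}

Answer: 0 2 3 4 5 6 7 8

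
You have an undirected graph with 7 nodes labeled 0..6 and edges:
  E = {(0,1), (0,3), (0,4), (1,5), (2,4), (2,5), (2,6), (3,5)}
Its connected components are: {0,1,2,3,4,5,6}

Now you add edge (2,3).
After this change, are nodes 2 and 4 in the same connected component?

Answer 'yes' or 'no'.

Initial components: {0,1,2,3,4,5,6}
Adding edge (2,3): both already in same component {0,1,2,3,4,5,6}. No change.
New components: {0,1,2,3,4,5,6}
Are 2 and 4 in the same component? yes

Answer: yes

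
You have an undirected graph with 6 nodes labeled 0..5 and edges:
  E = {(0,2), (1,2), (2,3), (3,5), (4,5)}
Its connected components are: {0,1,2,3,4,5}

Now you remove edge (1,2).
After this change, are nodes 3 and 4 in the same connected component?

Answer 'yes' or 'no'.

Answer: yes

Derivation:
Initial components: {0,1,2,3,4,5}
Removing edge (1,2): it was a bridge — component count 1 -> 2.
New components: {0,2,3,4,5} {1}
Are 3 and 4 in the same component? yes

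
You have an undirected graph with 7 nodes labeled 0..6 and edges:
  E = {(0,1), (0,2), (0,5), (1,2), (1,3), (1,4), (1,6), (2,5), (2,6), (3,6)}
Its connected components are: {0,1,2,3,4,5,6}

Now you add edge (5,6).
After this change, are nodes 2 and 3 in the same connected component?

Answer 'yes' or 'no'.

Answer: yes

Derivation:
Initial components: {0,1,2,3,4,5,6}
Adding edge (5,6): both already in same component {0,1,2,3,4,5,6}. No change.
New components: {0,1,2,3,4,5,6}
Are 2 and 3 in the same component? yes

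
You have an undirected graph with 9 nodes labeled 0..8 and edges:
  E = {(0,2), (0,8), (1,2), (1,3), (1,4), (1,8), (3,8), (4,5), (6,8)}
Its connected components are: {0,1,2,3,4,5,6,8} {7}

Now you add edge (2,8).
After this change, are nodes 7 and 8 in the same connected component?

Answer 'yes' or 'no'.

Answer: no

Derivation:
Initial components: {0,1,2,3,4,5,6,8} {7}
Adding edge (2,8): both already in same component {0,1,2,3,4,5,6,8}. No change.
New components: {0,1,2,3,4,5,6,8} {7}
Are 7 and 8 in the same component? no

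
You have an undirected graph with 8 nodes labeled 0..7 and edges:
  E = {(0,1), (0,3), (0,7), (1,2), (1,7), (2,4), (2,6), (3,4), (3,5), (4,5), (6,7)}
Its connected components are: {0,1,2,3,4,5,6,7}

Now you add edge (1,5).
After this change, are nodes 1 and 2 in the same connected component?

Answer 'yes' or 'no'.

Answer: yes

Derivation:
Initial components: {0,1,2,3,4,5,6,7}
Adding edge (1,5): both already in same component {0,1,2,3,4,5,6,7}. No change.
New components: {0,1,2,3,4,5,6,7}
Are 1 and 2 in the same component? yes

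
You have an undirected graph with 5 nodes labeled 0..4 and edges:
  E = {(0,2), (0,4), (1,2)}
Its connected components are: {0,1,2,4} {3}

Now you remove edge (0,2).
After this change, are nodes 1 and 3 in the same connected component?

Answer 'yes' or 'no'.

Initial components: {0,1,2,4} {3}
Removing edge (0,2): it was a bridge — component count 2 -> 3.
New components: {0,4} {1,2} {3}
Are 1 and 3 in the same component? no

Answer: no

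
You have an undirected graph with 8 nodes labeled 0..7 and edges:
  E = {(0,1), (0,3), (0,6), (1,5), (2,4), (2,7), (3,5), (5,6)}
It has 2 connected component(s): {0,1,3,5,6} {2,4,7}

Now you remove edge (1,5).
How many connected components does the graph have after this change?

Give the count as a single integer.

Answer: 2

Derivation:
Initial component count: 2
Remove (1,5): not a bridge. Count unchanged: 2.
  After removal, components: {0,1,3,5,6} {2,4,7}
New component count: 2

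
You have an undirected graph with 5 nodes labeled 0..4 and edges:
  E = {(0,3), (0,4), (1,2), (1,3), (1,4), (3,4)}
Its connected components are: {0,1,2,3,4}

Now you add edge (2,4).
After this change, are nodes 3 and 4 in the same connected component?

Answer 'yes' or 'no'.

Answer: yes

Derivation:
Initial components: {0,1,2,3,4}
Adding edge (2,4): both already in same component {0,1,2,3,4}. No change.
New components: {0,1,2,3,4}
Are 3 and 4 in the same component? yes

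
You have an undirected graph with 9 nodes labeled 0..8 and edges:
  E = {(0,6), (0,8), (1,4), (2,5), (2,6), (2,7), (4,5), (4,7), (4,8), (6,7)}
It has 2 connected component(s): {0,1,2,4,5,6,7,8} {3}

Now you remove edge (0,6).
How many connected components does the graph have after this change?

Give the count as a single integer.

Answer: 2

Derivation:
Initial component count: 2
Remove (0,6): not a bridge. Count unchanged: 2.
  After removal, components: {0,1,2,4,5,6,7,8} {3}
New component count: 2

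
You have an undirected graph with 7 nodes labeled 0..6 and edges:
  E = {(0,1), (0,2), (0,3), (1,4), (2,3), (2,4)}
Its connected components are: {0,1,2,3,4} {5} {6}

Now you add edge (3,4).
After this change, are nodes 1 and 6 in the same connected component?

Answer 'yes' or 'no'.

Answer: no

Derivation:
Initial components: {0,1,2,3,4} {5} {6}
Adding edge (3,4): both already in same component {0,1,2,3,4}. No change.
New components: {0,1,2,3,4} {5} {6}
Are 1 and 6 in the same component? no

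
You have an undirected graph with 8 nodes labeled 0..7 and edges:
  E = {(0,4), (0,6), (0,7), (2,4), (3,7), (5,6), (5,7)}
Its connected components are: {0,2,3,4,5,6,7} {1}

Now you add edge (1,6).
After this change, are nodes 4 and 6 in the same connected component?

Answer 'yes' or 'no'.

Initial components: {0,2,3,4,5,6,7} {1}
Adding edge (1,6): merges {1} and {0,2,3,4,5,6,7}.
New components: {0,1,2,3,4,5,6,7}
Are 4 and 6 in the same component? yes

Answer: yes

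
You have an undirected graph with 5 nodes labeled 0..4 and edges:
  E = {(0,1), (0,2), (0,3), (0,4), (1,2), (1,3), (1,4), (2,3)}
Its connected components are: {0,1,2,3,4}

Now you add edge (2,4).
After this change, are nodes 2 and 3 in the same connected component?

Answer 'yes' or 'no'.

Initial components: {0,1,2,3,4}
Adding edge (2,4): both already in same component {0,1,2,3,4}. No change.
New components: {0,1,2,3,4}
Are 2 and 3 in the same component? yes

Answer: yes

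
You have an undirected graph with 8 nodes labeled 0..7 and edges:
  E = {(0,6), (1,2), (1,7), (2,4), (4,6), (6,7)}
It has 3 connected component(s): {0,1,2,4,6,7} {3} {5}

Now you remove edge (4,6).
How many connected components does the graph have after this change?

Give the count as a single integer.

Initial component count: 3
Remove (4,6): not a bridge. Count unchanged: 3.
  After removal, components: {0,1,2,4,6,7} {3} {5}
New component count: 3

Answer: 3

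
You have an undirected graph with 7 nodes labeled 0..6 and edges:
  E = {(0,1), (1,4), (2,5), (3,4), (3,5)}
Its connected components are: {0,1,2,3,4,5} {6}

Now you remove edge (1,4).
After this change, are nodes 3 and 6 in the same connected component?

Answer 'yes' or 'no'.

Initial components: {0,1,2,3,4,5} {6}
Removing edge (1,4): it was a bridge — component count 2 -> 3.
New components: {0,1} {2,3,4,5} {6}
Are 3 and 6 in the same component? no

Answer: no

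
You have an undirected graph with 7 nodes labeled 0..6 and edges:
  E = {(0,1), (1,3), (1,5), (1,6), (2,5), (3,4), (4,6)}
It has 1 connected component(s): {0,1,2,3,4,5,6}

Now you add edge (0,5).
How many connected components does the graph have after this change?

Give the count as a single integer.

Answer: 1

Derivation:
Initial component count: 1
Add (0,5): endpoints already in same component. Count unchanged: 1.
New component count: 1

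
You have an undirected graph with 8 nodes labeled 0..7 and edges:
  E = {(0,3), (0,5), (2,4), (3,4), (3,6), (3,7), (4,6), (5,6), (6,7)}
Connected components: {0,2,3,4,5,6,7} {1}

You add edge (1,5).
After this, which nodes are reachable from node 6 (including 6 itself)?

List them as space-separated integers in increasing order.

Answer: 0 1 2 3 4 5 6 7

Derivation:
Before: nodes reachable from 6: {0,2,3,4,5,6,7}
Adding (1,5): merges 6's component with another. Reachability grows.
After: nodes reachable from 6: {0,1,2,3,4,5,6,7}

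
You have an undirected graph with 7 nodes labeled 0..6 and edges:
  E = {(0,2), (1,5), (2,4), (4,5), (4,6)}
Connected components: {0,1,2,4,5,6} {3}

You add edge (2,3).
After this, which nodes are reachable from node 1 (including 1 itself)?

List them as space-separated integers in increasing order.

Before: nodes reachable from 1: {0,1,2,4,5,6}
Adding (2,3): merges 1's component with another. Reachability grows.
After: nodes reachable from 1: {0,1,2,3,4,5,6}

Answer: 0 1 2 3 4 5 6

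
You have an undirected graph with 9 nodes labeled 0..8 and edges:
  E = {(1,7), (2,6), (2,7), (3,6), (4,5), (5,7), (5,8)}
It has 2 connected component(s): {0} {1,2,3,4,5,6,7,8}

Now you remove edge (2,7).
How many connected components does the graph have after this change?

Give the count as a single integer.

Answer: 3

Derivation:
Initial component count: 2
Remove (2,7): it was a bridge. Count increases: 2 -> 3.
  After removal, components: {0} {1,4,5,7,8} {2,3,6}
New component count: 3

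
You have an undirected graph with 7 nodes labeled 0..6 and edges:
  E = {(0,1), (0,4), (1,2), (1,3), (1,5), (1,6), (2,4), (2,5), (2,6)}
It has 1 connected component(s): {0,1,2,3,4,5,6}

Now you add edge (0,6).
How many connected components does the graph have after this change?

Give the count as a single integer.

Initial component count: 1
Add (0,6): endpoints already in same component. Count unchanged: 1.
New component count: 1

Answer: 1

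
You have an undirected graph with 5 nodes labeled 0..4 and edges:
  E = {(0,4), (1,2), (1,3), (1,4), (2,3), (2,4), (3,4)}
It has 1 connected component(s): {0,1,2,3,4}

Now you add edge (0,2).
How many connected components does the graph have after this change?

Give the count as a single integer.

Initial component count: 1
Add (0,2): endpoints already in same component. Count unchanged: 1.
New component count: 1

Answer: 1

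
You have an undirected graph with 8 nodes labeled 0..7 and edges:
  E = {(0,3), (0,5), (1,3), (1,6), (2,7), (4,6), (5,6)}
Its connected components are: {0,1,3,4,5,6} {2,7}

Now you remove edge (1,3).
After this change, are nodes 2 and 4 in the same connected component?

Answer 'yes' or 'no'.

Initial components: {0,1,3,4,5,6} {2,7}
Removing edge (1,3): not a bridge — component count unchanged at 2.
New components: {0,1,3,4,5,6} {2,7}
Are 2 and 4 in the same component? no

Answer: no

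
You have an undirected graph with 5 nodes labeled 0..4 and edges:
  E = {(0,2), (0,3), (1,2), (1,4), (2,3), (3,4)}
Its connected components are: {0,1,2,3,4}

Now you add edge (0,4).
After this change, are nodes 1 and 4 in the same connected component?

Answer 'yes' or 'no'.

Answer: yes

Derivation:
Initial components: {0,1,2,3,4}
Adding edge (0,4): both already in same component {0,1,2,3,4}. No change.
New components: {0,1,2,3,4}
Are 1 and 4 in the same component? yes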